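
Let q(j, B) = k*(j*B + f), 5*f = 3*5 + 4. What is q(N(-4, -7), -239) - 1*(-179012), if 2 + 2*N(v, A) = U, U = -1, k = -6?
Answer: 884191/5 ≈ 1.7684e+5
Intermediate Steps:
f = 19/5 (f = (3*5 + 4)/5 = (15 + 4)/5 = (1/5)*19 = 19/5 ≈ 3.8000)
N(v, A) = -3/2 (N(v, A) = -1 + (1/2)*(-1) = -1 - 1/2 = -3/2)
q(j, B) = -114/5 - 6*B*j (q(j, B) = -6*(j*B + 19/5) = -6*(B*j + 19/5) = -6*(19/5 + B*j) = -114/5 - 6*B*j)
q(N(-4, -7), -239) - 1*(-179012) = (-114/5 - 6*(-239)*(-3/2)) - 1*(-179012) = (-114/5 - 2151) + 179012 = -10869/5 + 179012 = 884191/5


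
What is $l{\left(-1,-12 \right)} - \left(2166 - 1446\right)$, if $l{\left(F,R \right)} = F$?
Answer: $-721$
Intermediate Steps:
$l{\left(-1,-12 \right)} - \left(2166 - 1446\right) = -1 - \left(2166 - 1446\right) = -1 - 720 = -721$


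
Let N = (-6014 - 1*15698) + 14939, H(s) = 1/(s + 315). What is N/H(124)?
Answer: -2973347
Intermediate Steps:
H(s) = 1/(315 + s)
N = -6773 (N = (-6014 - 15698) + 14939 = -21712 + 14939 = -6773)
N/H(124) = -6773/(1/(315 + 124)) = -6773/(1/439) = -6773/1/439 = -6773*439 = -2973347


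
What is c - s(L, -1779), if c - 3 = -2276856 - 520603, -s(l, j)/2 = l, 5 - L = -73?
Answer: -2797300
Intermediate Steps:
L = 78 (L = 5 - 1*(-73) = 5 + 73 = 78)
s(l, j) = -2*l
c = -2797456 (c = 3 + (-2276856 - 520603) = 3 - 2797459 = -2797456)
c - s(L, -1779) = -2797456 - (-2)*78 = -2797456 - 1*(-156) = -2797456 + 156 = -2797300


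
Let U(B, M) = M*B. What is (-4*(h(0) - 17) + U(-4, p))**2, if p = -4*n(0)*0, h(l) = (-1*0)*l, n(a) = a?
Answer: 4624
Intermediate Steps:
h(l) = 0 (h(l) = 0*l = 0)
p = 0 (p = -4*0*0 = 0*0 = 0)
U(B, M) = B*M
(-4*(h(0) - 17) + U(-4, p))**2 = (-4*(0 - 17) - 4*0)**2 = (-4*(-17) + 0)**2 = (68 + 0)**2 = 68**2 = 4624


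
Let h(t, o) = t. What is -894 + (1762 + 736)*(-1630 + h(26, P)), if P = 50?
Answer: -4007686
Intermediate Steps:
-894 + (1762 + 736)*(-1630 + h(26, P)) = -894 + (1762 + 736)*(-1630 + 26) = -894 + 2498*(-1604) = -894 - 4006792 = -4007686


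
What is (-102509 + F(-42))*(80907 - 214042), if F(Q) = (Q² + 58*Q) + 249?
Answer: 13703851820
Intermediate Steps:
F(Q) = 249 + Q² + 58*Q
(-102509 + F(-42))*(80907 - 214042) = (-102509 + (249 + (-42)² + 58*(-42)))*(80907 - 214042) = (-102509 + (249 + 1764 - 2436))*(-133135) = (-102509 - 423)*(-133135) = -102932*(-133135) = 13703851820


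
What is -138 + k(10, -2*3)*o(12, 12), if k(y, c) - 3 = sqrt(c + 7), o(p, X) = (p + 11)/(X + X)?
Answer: -805/6 ≈ -134.17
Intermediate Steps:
o(p, X) = (11 + p)/(2*X) (o(p, X) = (11 + p)/((2*X)) = (11 + p)*(1/(2*X)) = (11 + p)/(2*X))
k(y, c) = 3 + sqrt(7 + c) (k(y, c) = 3 + sqrt(c + 7) = 3 + sqrt(7 + c))
-138 + k(10, -2*3)*o(12, 12) = -138 + (3 + sqrt(7 - 2*3))*((1/2)*(11 + 12)/12) = -138 + (3 + sqrt(7 - 6))*((1/2)*(1/12)*23) = -138 + (3 + sqrt(1))*(23/24) = -138 + (3 + 1)*(23/24) = -138 + 4*(23/24) = -138 + 23/6 = -805/6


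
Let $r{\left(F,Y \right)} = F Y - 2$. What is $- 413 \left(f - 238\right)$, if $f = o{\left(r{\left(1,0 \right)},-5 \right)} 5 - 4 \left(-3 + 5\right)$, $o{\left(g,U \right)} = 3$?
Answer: $95403$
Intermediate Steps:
$r{\left(F,Y \right)} = -2 + F Y$
$f = 7$ ($f = 3 \cdot 5 - 4 \left(-3 + 5\right) = 15 - 8 = 7$)
$- 413 \left(f - 238\right) = - 413 \left(7 - 238\right) = \left(-413\right) \left(-231\right) = 95403$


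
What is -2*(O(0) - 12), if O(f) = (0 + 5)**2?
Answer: -26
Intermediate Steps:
O(f) = 25 (O(f) = 5**2 = 25)
-2*(O(0) - 12) = -2*(25 - 12) = -2*13 = -26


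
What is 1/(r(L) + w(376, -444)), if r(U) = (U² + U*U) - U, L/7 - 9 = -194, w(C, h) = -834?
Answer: 1/3354511 ≈ 2.9811e-7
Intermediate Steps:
L = -1295 (L = 63 + 7*(-194) = 63 - 1358 = -1295)
r(U) = -U + 2*U² (r(U) = (U² + U²) - U = 2*U² - U = -U + 2*U²)
1/(r(L) + w(376, -444)) = 1/(-1295*(-1 + 2*(-1295)) - 834) = 1/(-1295*(-1 - 2590) - 834) = 1/(-1295*(-2591) - 834) = 1/(3355345 - 834) = 1/3354511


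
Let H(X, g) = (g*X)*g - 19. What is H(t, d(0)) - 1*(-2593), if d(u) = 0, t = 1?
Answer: 2574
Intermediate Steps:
H(X, g) = -19 + X*g² (H(X, g) = (X*g)*g - 19 = X*g² - 19 = -19 + X*g²)
H(t, d(0)) - 1*(-2593) = (-19 + 1*0²) - 1*(-2593) = (-19 + 1*0) + 2593 = (-19 + 0) + 2593 = -19 + 2593 = 2574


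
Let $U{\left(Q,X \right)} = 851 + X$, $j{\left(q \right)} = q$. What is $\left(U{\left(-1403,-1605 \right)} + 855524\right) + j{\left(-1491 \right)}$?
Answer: $853279$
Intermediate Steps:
$\left(U{\left(-1403,-1605 \right)} + 855524\right) + j{\left(-1491 \right)} = \left(\left(851 - 1605\right) + 855524\right) - 1491 = \left(-754 + 855524\right) - 1491 = 854770 - 1491 = 853279$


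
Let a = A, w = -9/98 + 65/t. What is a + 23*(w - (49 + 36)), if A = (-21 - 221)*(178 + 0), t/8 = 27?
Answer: -476557205/10584 ≈ -45026.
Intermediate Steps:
t = 216 (t = 8*27 = 216)
w = 2213/10584 (w = -9/98 + 65/216 = 2213/10584 ≈ 0.20909)
A = -43076 (A = -242*178 = -43076)
a = -43076
a + 23*(w - (49 + 36)) = -43076 + 23*(2213/10584 - (49 + 36)) = -43076 + 23*(2213/10584 - 1*85) = -43076 + 23*(2213/10584 - 85) = -43076 + 23*(-897427/10584) = -43076 - 20640821/10584 = -476557205/10584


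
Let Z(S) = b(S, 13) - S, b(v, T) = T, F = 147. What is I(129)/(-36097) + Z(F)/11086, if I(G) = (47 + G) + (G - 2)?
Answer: -4098028/200085671 ≈ -0.020481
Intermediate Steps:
Z(S) = 13 - S
I(G) = 45 + 2*G (I(G) = (47 + G) + (-2 + G) = 45 + 2*G)
I(129)/(-36097) + Z(F)/11086 = (45 + 2*129)/(-36097) + (13 - 1*147)/11086 = (45 + 258)*(-1/36097) + (13 - 147)*(1/11086) = 303*(-1/36097) - 134*1/11086 = -303/36097 - 67/5543 = -4098028/200085671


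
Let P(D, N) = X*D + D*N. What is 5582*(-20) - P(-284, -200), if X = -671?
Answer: -359004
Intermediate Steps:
P(D, N) = -671*D + D*N
5582*(-20) - P(-284, -200) = 5582*(-20) - (-284)*(-671 - 200) = -111640 - (-284)*(-871) = -111640 - 1*247364 = -111640 - 247364 = -359004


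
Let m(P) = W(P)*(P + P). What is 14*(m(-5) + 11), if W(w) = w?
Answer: 854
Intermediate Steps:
m(P) = 2*P**2 (m(P) = P*(P + P) = P*(2*P) = 2*P**2)
14*(m(-5) + 11) = 14*(2*(-5)**2 + 11) = 14*(2*25 + 11) = 14*(50 + 11) = 14*61 = 854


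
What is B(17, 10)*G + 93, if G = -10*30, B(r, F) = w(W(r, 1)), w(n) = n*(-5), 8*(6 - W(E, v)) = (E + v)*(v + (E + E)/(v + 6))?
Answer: -74724/7 ≈ -10675.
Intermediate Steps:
W(E, v) = 6 - (E + v)*(v + 2*E/(6 + v))/8 (W(E, v) = 6 - (E + v)*(v + (E + E)/(v + 6))/8 = 6 - (E + v)*(v + (2*E)/(6 + v))/8 = 6 - (E + v)*(v + 2*E/(6 + v))/8)
w(n) = -5*n
B(r, F) = -235/8 + 5*r²/28 + 45*r/56 (B(r, F) = -5*(288 - 1*1³ - 6*1² - 2*r² + 48*1 - 1*r*1² - 8*r*1)/(8*(6 + 1)) = -5*(288 - 1*1 - 6*1 - 2*r² + 48 - 1*r*1 - 8*r)/(8*7) = -5*(288 - 1 - 6 - 2*r² + 48 - r - 8*r)/(8*7) = -5*(329 - 9*r - 2*r²)/(8*7) = -5*(47/8 - 9*r/56 - r²/28) = -235/8 + 5*r²/28 + 45*r/56)
G = -300
B(17, 10)*G + 93 = (-235/8 + (5/28)*17² + (45/56)*17)*(-300) + 93 = (-235/8 + (5/28)*289 + 765/56)*(-300) + 93 = (-235/8 + 1445/28 + 765/56)*(-300) + 93 = (1005/28)*(-300) + 93 = -75375/7 + 93 = -74724/7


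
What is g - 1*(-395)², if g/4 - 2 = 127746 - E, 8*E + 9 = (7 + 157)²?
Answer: 683047/2 ≈ 3.4152e+5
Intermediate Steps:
E = 26887/8 (E = -9/8 + (7 + 157)²/8 = -9/8 + (⅛)*164² = -9/8 + (⅛)*26896 = -9/8 + 3362 = 26887/8 ≈ 3360.9)
g = 995097/2 (g = 8 + 4*(127746 - 1*26887/8) = 8 + 4*(127746 - 26887/8) = 8 + 4*(995081/8) = 8 + 995081/2 = 995097/2 ≈ 4.9755e+5)
g - 1*(-395)² = 995097/2 - 1*(-395)² = 995097/2 - 1*156025 = 995097/2 - 156025 = 683047/2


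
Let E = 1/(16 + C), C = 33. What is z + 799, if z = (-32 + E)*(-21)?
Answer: 10294/7 ≈ 1470.6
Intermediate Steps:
E = 1/49 (E = 1/(16 + 33) = 1/49 ≈ 0.020408)
z = 4701/7 (z = (-32 + 1/49)*(-21) = -1567/49*(-21) = 4701/7 ≈ 671.57)
z + 799 = 4701/7 + 799 = 10294/7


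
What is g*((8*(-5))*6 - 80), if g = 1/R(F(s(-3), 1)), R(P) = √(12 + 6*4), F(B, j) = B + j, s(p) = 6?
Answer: -160/3 ≈ -53.333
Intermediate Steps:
R(P) = 6 (R(P) = √(12 + 24) = √36 = 6)
g = ⅙ (g = 1/6 = ⅙ ≈ 0.16667)
g*((8*(-5))*6 - 80) = ((8*(-5))*6 - 80)/6 = (-40*6 - 80)/6 = (-240 - 80)/6 = (⅙)*(-320) = -160/3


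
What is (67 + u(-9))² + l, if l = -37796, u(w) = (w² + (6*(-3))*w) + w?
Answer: 52805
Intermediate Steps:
u(w) = w² - 17*w (u(w) = (w² - 18*w) + w = w² - 17*w)
(67 + u(-9))² + l = (67 - 9*(-17 - 9))² - 37796 = (67 - 9*(-26))² - 37796 = (67 + 234)² - 37796 = 301² - 37796 = 90601 - 37796 = 52805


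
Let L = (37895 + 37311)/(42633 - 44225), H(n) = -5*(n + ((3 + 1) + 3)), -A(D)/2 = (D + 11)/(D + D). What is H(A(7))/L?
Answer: 3980/8491 ≈ 0.46873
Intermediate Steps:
A(D) = -(11 + D)/D (A(D) = -2*(D + 11)/(D + D) = -2*(11 + D)/(2*D) = -2*(11 + D)*1/(2*D) = -(11 + D)/D)
H(n) = -35 - 5*n (H(n) = -5*(n + (4 + 3)) = -5*(n + 7) = -5*(7 + n) = -35 - 5*n)
L = -37603/796 (L = 75206/(-1592) = 75206*(-1/1592) = -37603/796 ≈ -47.240)
H(A(7))/L = (-35 - 5*(-11 - 1*7)/7)/(-37603/796) = (-35 - 5*(-11 - 7)/7)*(-796/37603) = (-35 - 5*(-18)/7)*(-796/37603) = (-35 - 5*(-18/7))*(-796/37603) = (-35 + 90/7)*(-796/37603) = -155/7*(-796/37603) = 3980/8491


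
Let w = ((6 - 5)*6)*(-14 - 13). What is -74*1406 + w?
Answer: -104206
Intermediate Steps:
w = -162 (w = (1*6)*(-27) = 6*(-27) = -162)
-74*1406 + w = -74*1406 - 162 = -104044 - 162 = -104206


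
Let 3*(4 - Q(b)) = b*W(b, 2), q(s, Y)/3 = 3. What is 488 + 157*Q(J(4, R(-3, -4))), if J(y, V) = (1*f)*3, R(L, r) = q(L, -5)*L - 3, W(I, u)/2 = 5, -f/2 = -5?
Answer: -14584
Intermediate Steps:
f = 10 (f = -2*(-5) = 10)
q(s, Y) = 9 (q(s, Y) = 3*3 = 9)
W(I, u) = 10 (W(I, u) = 2*5 = 10)
R(L, r) = -3 + 9*L (R(L, r) = 9*L - 3 = -3 + 9*L)
J(y, V) = 30 (J(y, V) = (1*10)*3 = 10*3 = 30)
Q(b) = 4 - 10*b/3 (Q(b) = 4 - b*10/3 = 4 - 10*b/3)
488 + 157*Q(J(4, R(-3, -4))) = 488 + 157*(4 - 10/3*30) = 488 + 157*(4 - 100) = 488 + 157*(-96) = 488 - 15072 = -14584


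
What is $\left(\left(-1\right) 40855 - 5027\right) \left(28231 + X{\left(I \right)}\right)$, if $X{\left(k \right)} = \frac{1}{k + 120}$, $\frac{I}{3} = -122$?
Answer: $- \frac{53107076775}{41} \approx -1.2953 \cdot 10^{9}$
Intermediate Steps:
$I = -366$ ($I = 3 \left(-122\right) = -366$)
$X{\left(k \right)} = \frac{1}{120 + k}$
$\left(\left(-1\right) 40855 - 5027\right) \left(28231 + X{\left(I \right)}\right) = \left(\left(-1\right) 40855 - 5027\right) \left(28231 + \frac{1}{120 - 366}\right) = \left(-40855 - 5027\right) \left(28231 + \frac{1}{-246}\right) = - 45882 \left(28231 - \frac{1}{246}\right) = \left(-45882\right) \frac{6944825}{246} = - \frac{53107076775}{41}$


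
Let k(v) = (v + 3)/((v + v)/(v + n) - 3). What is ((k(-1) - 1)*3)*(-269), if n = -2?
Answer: 10491/7 ≈ 1498.7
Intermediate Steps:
k(v) = (3 + v)/(-3 + 2*v/(-2 + v)) (k(v) = (v + 3)/((v + v)/(v - 2) - 3) = (3 + v)/((2*v)/(-2 + v) - 3) = (3 + v)/(2*v/(-2 + v) - 3) = (3 + v)/(-3 + 2*v/(-2 + v)))
((k(-1) - 1)*3)*(-269) = (((6 - 1*(-1) - 1*(-1)²)/(-6 - 1) - 1)*3)*(-269) = (((6 + 1 - 1*1)/(-7) - 1)*3)*(-269) = ((-(6 + 1 - 1)/7 - 1)*3)*(-269) = ((-⅐*6 - 1)*3)*(-269) = ((-6/7 - 1)*3)*(-269) = -13/7*3*(-269) = -39/7*(-269) = 10491/7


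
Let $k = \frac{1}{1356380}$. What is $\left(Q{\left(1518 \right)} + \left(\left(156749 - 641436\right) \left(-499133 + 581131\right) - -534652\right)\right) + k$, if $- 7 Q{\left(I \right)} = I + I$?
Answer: $- \frac{377344662158908513}{9494660} \approx -3.9743 \cdot 10^{10}$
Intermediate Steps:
$k = \frac{1}{1356380} \approx 7.3726 \cdot 10^{-7}$
$Q{\left(I \right)} = - \frac{2 I}{7}$ ($Q{\left(I \right)} = - \frac{I + I}{7} = - \frac{2 I}{7}$)
$\left(Q{\left(1518 \right)} + \left(\left(156749 - 641436\right) \left(-499133 + 581131\right) - -534652\right)\right) + k = \left(\left(- \frac{2}{7}\right) 1518 + \left(\left(156749 - 641436\right) \left(-499133 + 581131\right) - -534652\right)\right) + \frac{1}{1356380} = \left(- \frac{3036}{7} + \left(\left(-484687\right) 81998 + 534652\right)\right) + \frac{1}{1356380} = \left(- \frac{3036}{7} + \left(-39743364626 + 534652\right)\right) + \frac{1}{1356380} = \left(- \frac{3036}{7} - 39742829974\right) + \frac{1}{1356380} = - \frac{278199812854}{7} + \frac{1}{1356380} = - \frac{377344662158908513}{9494660}$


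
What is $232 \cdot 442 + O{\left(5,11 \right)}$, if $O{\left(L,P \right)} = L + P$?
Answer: $102560$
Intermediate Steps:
$232 \cdot 442 + O{\left(5,11 \right)} = 232 \cdot 442 + \left(5 + 11\right) = 102544 + 16 = 102560$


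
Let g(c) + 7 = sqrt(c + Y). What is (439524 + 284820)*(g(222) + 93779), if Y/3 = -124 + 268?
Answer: 67923185568 + 724344*sqrt(654) ≈ 6.7942e+10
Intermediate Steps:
Y = 432 (Y = 3*(-124 + 268) = 3*144 = 432)
g(c) = -7 + sqrt(432 + c) (g(c) = -7 + sqrt(c + 432) = -7 + sqrt(432 + c))
(439524 + 284820)*(g(222) + 93779) = (439524 + 284820)*((-7 + sqrt(432 + 222)) + 93779) = 724344*((-7 + sqrt(654)) + 93779) = 724344*(93772 + sqrt(654)) = 67923185568 + 724344*sqrt(654)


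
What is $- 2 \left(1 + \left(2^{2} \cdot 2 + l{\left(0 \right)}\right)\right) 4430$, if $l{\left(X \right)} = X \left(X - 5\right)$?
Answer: $-79740$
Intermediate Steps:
$l{\left(X \right)} = X \left(-5 + X\right)$
$- 2 \left(1 + \left(2^{2} \cdot 2 + l{\left(0 \right)}\right)\right) 4430 = - 2 \left(1 + \left(2^{2} \cdot 2 + 0 \left(-5 + 0\right)\right)\right) 4430 = - 2 \left(1 + \left(4 \cdot 2 + 0 \left(-5\right)\right)\right) 4430 = - 2 \left(1 + \left(8 + 0\right)\right) 4430 = - 2 \left(1 + 8\right) 4430 = \left(-2\right) 9 \cdot 4430 = \left(-18\right) 4430 = -79740$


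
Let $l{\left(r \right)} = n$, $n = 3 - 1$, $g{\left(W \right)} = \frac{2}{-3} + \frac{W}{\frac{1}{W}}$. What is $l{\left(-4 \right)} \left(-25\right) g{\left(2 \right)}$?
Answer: $- \frac{500}{3} \approx -166.67$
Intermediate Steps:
$g{\left(W \right)} = - \frac{2}{3} + W^{2}$ ($g{\left(W \right)} = 2 \left(- \frac{1}{3}\right) + W W = - \frac{2}{3} + W^{2}$)
$n = 2$
$l{\left(r \right)} = 2$
$l{\left(-4 \right)} \left(-25\right) g{\left(2 \right)} = 2 \left(-25\right) \left(- \frac{2}{3} + 2^{2}\right) = - 50 \left(- \frac{2}{3} + 4\right) = \left(-50\right) \frac{10}{3} = - \frac{500}{3}$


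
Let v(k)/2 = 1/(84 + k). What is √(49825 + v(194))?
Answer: 2*√240667241/139 ≈ 223.22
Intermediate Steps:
v(k) = 2/(84 + k)
√(49825 + v(194)) = √(49825 + 2/(84 + 194)) = √(49825 + 2/278) = √(49825 + 2*(1/278)) = √(49825 + 1/139) = √(6925676/139) = 2*√240667241/139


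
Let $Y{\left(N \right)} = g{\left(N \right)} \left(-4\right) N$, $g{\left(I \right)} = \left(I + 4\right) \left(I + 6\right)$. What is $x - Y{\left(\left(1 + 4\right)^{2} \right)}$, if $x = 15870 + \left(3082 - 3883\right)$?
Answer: $104969$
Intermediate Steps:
$g{\left(I \right)} = \left(4 + I\right) \left(6 + I\right)$
$Y{\left(N \right)} = N \left(-96 - 40 N - 4 N^{2}\right)$ ($Y{\left(N \right)} = \left(24 + N^{2} + 10 N\right) \left(-4\right) N = \left(-96 - 40 N - 4 N^{2}\right) N = N \left(-96 - 40 N - 4 N^{2}\right)$)
$x = 15069$ ($x = 15870 - 801 = 15069$)
$x - Y{\left(\left(1 + 4\right)^{2} \right)} = 15069 - - 4 \left(1 + 4\right)^{2} \left(24 + \left(\left(1 + 4\right)^{2}\right)^{2} + 10 \left(1 + 4\right)^{2}\right) = 15069 - - 4 \cdot 5^{2} \left(24 + \left(5^{2}\right)^{2} + 10 \cdot 5^{2}\right) = 15069 - \left(-4\right) 25 \left(24 + 25^{2} + 10 \cdot 25\right) = 15069 - \left(-4\right) 25 \left(24 + 625 + 250\right) = 15069 - \left(-4\right) 25 \cdot 899 = 15069 - -89900 = 15069 + 89900 = 104969$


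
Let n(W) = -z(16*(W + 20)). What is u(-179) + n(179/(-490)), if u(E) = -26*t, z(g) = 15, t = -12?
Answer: 297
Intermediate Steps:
u(E) = 312 (u(E) = -26*(-12) = 312)
n(W) = -15 (n(W) = -1*15 = -15)
u(-179) + n(179/(-490)) = 312 - 15 = 297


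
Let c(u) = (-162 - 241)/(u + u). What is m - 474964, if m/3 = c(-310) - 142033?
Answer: -18021221/20 ≈ -9.0106e+5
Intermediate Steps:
c(u) = -403/(2*u) (c(u) = -403*1/(2*u) = -403/(2*u))
m = -8521941/20 (m = 3*(-403/2/(-310) - 142033) = 3*(-403/2*(-1/310) - 142033) = 3*(13/20 - 142033) = 3*(-2840647/20) = -8521941/20 ≈ -4.2610e+5)
m - 474964 = -8521941/20 - 474964 = -18021221/20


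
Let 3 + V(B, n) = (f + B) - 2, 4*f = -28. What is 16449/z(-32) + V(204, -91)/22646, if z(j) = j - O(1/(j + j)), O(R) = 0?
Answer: -186248955/362336 ≈ -514.02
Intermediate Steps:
f = -7 (f = (1/4)*(-28) = -7)
V(B, n) = -12 + B (V(B, n) = -3 + ((-7 + B) - 2) = -3 + (-9 + B) = -12 + B)
z(j) = j (z(j) = j - 1*0 = j + 0 = j)
16449/z(-32) + V(204, -91)/22646 = 16449/(-32) + (-12 + 204)/22646 = 16449*(-1/32) + 192*(1/22646) = -16449/32 + 96/11323 = -186248955/362336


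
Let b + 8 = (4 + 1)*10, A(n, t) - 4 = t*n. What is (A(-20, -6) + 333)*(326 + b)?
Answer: 168176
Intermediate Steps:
A(n, t) = 4 + n*t (A(n, t) = 4 + t*n = 4 + n*t)
b = 42 (b = -8 + (4 + 1)*10 = -8 + 5*10 = -8 + 50 = 42)
(A(-20, -6) + 333)*(326 + b) = ((4 - 20*(-6)) + 333)*(326 + 42) = ((4 + 120) + 333)*368 = (124 + 333)*368 = 457*368 = 168176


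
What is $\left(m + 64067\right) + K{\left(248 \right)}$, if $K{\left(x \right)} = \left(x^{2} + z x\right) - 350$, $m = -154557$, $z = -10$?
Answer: $-31816$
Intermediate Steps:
$K{\left(x \right)} = -350 + x^{2} - 10 x$ ($K{\left(x \right)} = \left(x^{2} - 10 x\right) - 350 = -350 + x^{2} - 10 x$)
$\left(m + 64067\right) + K{\left(248 \right)} = \left(-154557 + 64067\right) - \left(2830 - 61504\right) = -90490 - -58674 = -90490 + 58674 = -31816$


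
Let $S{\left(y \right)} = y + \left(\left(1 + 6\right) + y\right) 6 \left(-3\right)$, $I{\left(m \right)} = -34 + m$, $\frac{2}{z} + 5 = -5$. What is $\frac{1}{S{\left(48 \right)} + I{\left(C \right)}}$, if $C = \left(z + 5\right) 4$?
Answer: $- \frac{5}{4784} \approx -0.0010452$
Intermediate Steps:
$z = - \frac{1}{5}$ ($z = \frac{2}{-5 - 5} = \frac{2}{-10} = 2 \left(- \frac{1}{10}\right) = - \frac{1}{5} \approx -0.2$)
$C = \frac{96}{5}$ ($C = \left(- \frac{1}{5} + 5\right) 4 = \frac{24}{5} \cdot 4 = \frac{96}{5} \approx 19.2$)
$S{\left(y \right)} = -126 - 17 y$ ($S{\left(y \right)} = y + \left(7 + y\right) \left(-18\right) = y - \left(126 + 18 y\right) = -126 - 17 y$)
$\frac{1}{S{\left(48 \right)} + I{\left(C \right)}} = \frac{1}{\left(-126 - 816\right) + \left(-34 + \frac{96}{5}\right)} = \frac{1}{\left(-126 - 816\right) - \frac{74}{5}} = \frac{1}{-942 - \frac{74}{5}} = \frac{1}{- \frac{4784}{5}} = - \frac{5}{4784}$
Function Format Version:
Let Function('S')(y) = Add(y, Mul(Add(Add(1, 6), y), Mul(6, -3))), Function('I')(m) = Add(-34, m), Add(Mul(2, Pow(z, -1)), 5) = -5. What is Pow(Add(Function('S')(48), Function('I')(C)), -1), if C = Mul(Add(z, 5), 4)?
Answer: Rational(-5, 4784) ≈ -0.0010452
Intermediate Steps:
z = Rational(-1, 5) (z = Mul(2, Pow(Add(-5, -5), -1)) = Mul(2, Pow(-10, -1)) = Mul(2, Rational(-1, 10)) = Rational(-1, 5) ≈ -0.20000)
C = Rational(96, 5) (C = Mul(Add(Rational(-1, 5), 5), 4) = Mul(Rational(24, 5), 4) = Rational(96, 5) ≈ 19.200)
Function('S')(y) = Add(-126, Mul(-17, y)) (Function('S')(y) = Add(y, Mul(Add(7, y), -18)) = Add(y, Add(-126, Mul(-18, y))) = Add(-126, Mul(-17, y)))
Pow(Add(Function('S')(48), Function('I')(C)), -1) = Pow(Add(Add(-126, Mul(-17, 48)), Add(-34, Rational(96, 5))), -1) = Pow(Add(Add(-126, -816), Rational(-74, 5)), -1) = Pow(Add(-942, Rational(-74, 5)), -1) = Pow(Rational(-4784, 5), -1) = Rational(-5, 4784)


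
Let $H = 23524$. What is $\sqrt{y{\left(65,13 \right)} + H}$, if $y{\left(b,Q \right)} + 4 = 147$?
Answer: $7 \sqrt{483} \approx 153.84$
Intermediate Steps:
$y{\left(b,Q \right)} = 143$ ($y{\left(b,Q \right)} = -4 + 147 = 143$)
$\sqrt{y{\left(65,13 \right)} + H} = \sqrt{143 + 23524} = \sqrt{23667} = 7 \sqrt{483}$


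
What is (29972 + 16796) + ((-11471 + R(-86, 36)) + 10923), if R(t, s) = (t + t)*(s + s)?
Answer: 33836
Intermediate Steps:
R(t, s) = 4*s*t (R(t, s) = (2*t)*(2*s) = 4*s*t)
(29972 + 16796) + ((-11471 + R(-86, 36)) + 10923) = (29972 + 16796) + ((-11471 + 4*36*(-86)) + 10923) = 46768 + ((-11471 - 12384) + 10923) = 46768 + (-23855 + 10923) = 46768 - 12932 = 33836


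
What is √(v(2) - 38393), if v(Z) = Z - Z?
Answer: I*√38393 ≈ 195.94*I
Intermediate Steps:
v(Z) = 0
√(v(2) - 38393) = √(0 - 38393) = √(-38393) = I*√38393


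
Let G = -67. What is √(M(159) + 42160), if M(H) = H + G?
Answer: 2*√10563 ≈ 205.55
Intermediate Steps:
M(H) = -67 + H (M(H) = H - 67 = -67 + H)
√(M(159) + 42160) = √((-67 + 159) + 42160) = √(92 + 42160) = √42252 = 2*√10563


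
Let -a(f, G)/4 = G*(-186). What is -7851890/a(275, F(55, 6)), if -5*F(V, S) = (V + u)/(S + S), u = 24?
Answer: 19629725/2449 ≈ 8015.4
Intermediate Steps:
F(V, S) = -(24 + V)/(10*S) (F(V, S) = -(V + 24)/(5*(S + S)) = -(24 + V)/(5*(2*S)) = -(24 + V)*1/(2*S)/5 = -(24 + V)/(10*S))
a(f, G) = 744*G (a(f, G) = -4*G*(-186) = -(-744)*G = 744*G)
-7851890/a(275, F(55, 6)) = -7851890*5/(62*(-24 - 1*55)) = -7851890*5/(62*(-24 - 55)) = -7851890/(744*((⅒)*(⅙)*(-79))) = -7851890/(744*(-79/60)) = -7851890/(-4898/5) = -7851890*(-5/4898) = 19629725/2449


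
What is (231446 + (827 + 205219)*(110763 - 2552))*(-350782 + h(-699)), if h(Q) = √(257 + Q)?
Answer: -7821272303168864 + 22296675152*I*√442 ≈ -7.8213e+15 + 4.6876e+11*I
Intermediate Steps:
(231446 + (827 + 205219)*(110763 - 2552))*(-350782 + h(-699)) = (231446 + (827 + 205219)*(110763 - 2552))*(-350782 + √(257 - 699)) = (231446 + 206046*108211)*(-350782 + √(-442)) = (231446 + 22296443706)*(-350782 + I*√442) = 22296675152*(-350782 + I*√442) = -7821272303168864 + 22296675152*I*√442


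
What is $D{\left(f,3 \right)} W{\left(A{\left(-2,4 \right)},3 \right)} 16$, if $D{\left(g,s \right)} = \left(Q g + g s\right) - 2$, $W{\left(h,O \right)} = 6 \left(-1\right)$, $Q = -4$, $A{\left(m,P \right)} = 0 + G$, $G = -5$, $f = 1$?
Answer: $288$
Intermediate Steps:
$A{\left(m,P \right)} = -5$ ($A{\left(m,P \right)} = 0 - 5 = -5$)
$W{\left(h,O \right)} = -6$
$D{\left(g,s \right)} = -2 - 4 g + g s$ ($D{\left(g,s \right)} = \left(- 4 g + g s\right) - 2 = -2 - 4 g + g s$)
$D{\left(f,3 \right)} W{\left(A{\left(-2,4 \right)},3 \right)} 16 = \left(-2 - 4 + 1 \cdot 3\right) \left(-6\right) 16 = \left(-2 - 4 + 3\right) \left(-6\right) 16 = \left(-3\right) \left(-6\right) 16 = 18 \cdot 16 = 288$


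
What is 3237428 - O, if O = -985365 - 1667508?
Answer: 5890301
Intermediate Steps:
O = -2652873
3237428 - O = 3237428 - 1*(-2652873) = 3237428 + 2652873 = 5890301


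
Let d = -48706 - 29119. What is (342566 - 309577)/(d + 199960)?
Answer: 32989/122135 ≈ 0.27010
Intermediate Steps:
d = -77825
(342566 - 309577)/(d + 199960) = (342566 - 309577)/(-77825 + 199960) = 32989/122135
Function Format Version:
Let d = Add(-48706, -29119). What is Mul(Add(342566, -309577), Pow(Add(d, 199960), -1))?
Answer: Rational(32989, 122135) ≈ 0.27010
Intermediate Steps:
d = -77825
Mul(Add(342566, -309577), Pow(Add(d, 199960), -1)) = Mul(Add(342566, -309577), Pow(Add(-77825, 199960), -1)) = Mul(32989, Pow(122135, -1)) = Mul(32989, Rational(1, 122135)) = Rational(32989, 122135)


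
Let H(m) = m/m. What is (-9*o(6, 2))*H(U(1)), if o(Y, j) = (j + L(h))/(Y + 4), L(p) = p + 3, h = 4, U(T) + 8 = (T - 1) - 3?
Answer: -81/10 ≈ -8.1000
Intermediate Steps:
U(T) = -12 + T (U(T) = -8 + ((T - 1) - 3) = -8 + ((-1 + T) - 3) = -8 + (-4 + T) = -12 + T)
H(m) = 1
L(p) = 3 + p
o(Y, j) = (7 + j)/(4 + Y) (o(Y, j) = (j + (3 + 4))/(Y + 4) = (j + 7)/(4 + Y) = (7 + j)/(4 + Y))
(-9*o(6, 2))*H(U(1)) = -9*(7 + 2)/(4 + 6)*1 = -9*9/10*1 = -81/10*1 = -81/10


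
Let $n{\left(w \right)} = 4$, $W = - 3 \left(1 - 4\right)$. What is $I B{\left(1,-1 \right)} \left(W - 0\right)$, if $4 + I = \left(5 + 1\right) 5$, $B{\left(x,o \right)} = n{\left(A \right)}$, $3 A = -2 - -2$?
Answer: $936$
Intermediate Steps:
$A = 0$ ($A = \frac{-2 - -2}{3} = \frac{-2 + 2}{3} = \frac{1}{3} \cdot 0 = 0$)
$W = 9$ ($W = \left(-3\right) \left(-3\right) = 9$)
$B{\left(x,o \right)} = 4$
$I = 26$ ($I = -4 + \left(5 + 1\right) 5 = -4 + 6 \cdot 5 = -4 + 30 = 26$)
$I B{\left(1,-1 \right)} \left(W - 0\right) = 26 \cdot 4 \left(9 - 0\right) = 104 \left(9 + 0\right) = 104 \cdot 9 = 936$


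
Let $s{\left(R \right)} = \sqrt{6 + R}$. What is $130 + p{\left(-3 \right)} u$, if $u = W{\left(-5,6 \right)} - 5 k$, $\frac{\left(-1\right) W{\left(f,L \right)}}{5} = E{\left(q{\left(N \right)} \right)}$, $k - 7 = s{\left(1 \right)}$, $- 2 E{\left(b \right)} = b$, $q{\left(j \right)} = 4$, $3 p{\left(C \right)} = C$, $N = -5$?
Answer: $155 + 5 \sqrt{7} \approx 168.23$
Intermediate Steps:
$p{\left(C \right)} = \frac{C}{3}$
$E{\left(b \right)} = - \frac{b}{2}$
$k = 7 + \sqrt{7}$ ($k = 7 + \sqrt{6 + 1} = 7 + \sqrt{7} \approx 9.6458$)
$W{\left(f,L \right)} = 10$ ($W{\left(f,L \right)} = - 5 \left(\left(- \frac{1}{2}\right) 4\right) = \left(-5\right) \left(-2\right) = 10$)
$u = -25 - 5 \sqrt{7}$ ($u = 10 - 5 \left(7 + \sqrt{7}\right) = 10 - \left(35 + 5 \sqrt{7}\right) = -25 - 5 \sqrt{7} \approx -38.229$)
$130 + p{\left(-3 \right)} u = 130 + \frac{1}{3} \left(-3\right) \left(-25 - 5 \sqrt{7}\right) = 130 - \left(-25 - 5 \sqrt{7}\right) = 130 + \left(25 + 5 \sqrt{7}\right) = 155 + 5 \sqrt{7}$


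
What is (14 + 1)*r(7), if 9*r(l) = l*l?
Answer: 245/3 ≈ 81.667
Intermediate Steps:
r(l) = l²/9 (r(l) = (l*l)/9 = l²/9)
(14 + 1)*r(7) = (14 + 1)*((⅑)*7²) = 15*((⅑)*49) = 15*(49/9) = 245/3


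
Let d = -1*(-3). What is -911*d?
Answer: -2733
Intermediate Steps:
d = 3
-911*d = -911*3 = -2733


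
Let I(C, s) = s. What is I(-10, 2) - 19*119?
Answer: -2259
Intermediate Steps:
I(-10, 2) - 19*119 = 2 - 19*119 = 2 - 2261 = -2259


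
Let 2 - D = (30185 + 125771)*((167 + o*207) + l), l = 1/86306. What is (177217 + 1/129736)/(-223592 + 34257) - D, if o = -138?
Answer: -4694696662964394187685689/1059991544610680 ≈ -4.4290e+9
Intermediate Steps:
l = 1/86306 ≈ 1.1587e-5
D = 191124397250260/43153 (D = 2 - (30185 + 125771)*((167 - 138*207) + 1/86306) = 2 - 155956*((167 - 28566) + 1/86306) = 2 - 155956*(-28399 + 1/86306) = 2 - 155956*(-2451004093)/86306 = 2 - 1*(-191124397163954/43153) = 2 + 191124397163954/43153 = 191124397250260/43153 ≈ 4.4290e+9)
(177217 + 1/129736)/(-223592 + 34257) - D = (177217 + 1/129736)/(-223592 + 34257) - 1*191124397250260/43153 = (177217 + 1/129736)/(-189335) - 191124397250260/43153 = (22991424713/129736)*(-1/189335) - 191124397250260/43153 = -22991424713/24563565560 - 191124397250260/43153 = -4694696662964394187685689/1059991544610680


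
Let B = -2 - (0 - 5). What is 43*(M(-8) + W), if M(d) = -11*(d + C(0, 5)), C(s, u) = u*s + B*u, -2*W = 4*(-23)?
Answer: -1333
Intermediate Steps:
W = 46 (W = -2*(-23) = -½*(-92) = 46)
B = 3 (B = -2 - 1*(-5) = -2 + 5 = 3)
C(s, u) = 3*u + s*u (C(s, u) = u*s + 3*u = s*u + 3*u = 3*u + s*u)
M(d) = -165 - 11*d (M(d) = -11*(d + 5*(3 + 0)) = -11*(d + 5*3) = -11*(d + 15) = -11*(15 + d) = -165 - 11*d)
43*(M(-8) + W) = 43*((-165 - 11*(-8)) + 46) = 43*((-165 + 88) + 46) = 43*(-77 + 46) = 43*(-31) = -1333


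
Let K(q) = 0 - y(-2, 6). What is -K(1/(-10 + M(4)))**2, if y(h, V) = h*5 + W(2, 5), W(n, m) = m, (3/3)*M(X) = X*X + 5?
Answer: -25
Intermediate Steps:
M(X) = 5 + X**2 (M(X) = X*X + 5 = X**2 + 5 = 5 + X**2)
y(h, V) = 5 + 5*h (y(h, V) = h*5 + 5 = 5*h + 5 = 5 + 5*h)
K(q) = 5 (K(q) = 0 - (5 + 5*(-2)) = 0 - (5 - 10) = 0 - 1*(-5) = 0 + 5 = 5)
-K(1/(-10 + M(4)))**2 = -1*5**2 = -1*25 = -25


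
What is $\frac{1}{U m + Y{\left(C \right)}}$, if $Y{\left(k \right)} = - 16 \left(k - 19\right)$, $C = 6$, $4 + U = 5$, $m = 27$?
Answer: $\frac{1}{235} \approx 0.0042553$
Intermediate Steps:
$U = 1$ ($U = -4 + 5 = 1$)
$Y{\left(k \right)} = 304 - 16 k$ ($Y{\left(k \right)} = - 16 \left(-19 + k\right) = 304 - 16 k$)
$\frac{1}{U m + Y{\left(C \right)}} = \frac{1}{1 \cdot 27 + \left(304 - 96\right)} = \frac{1}{27 + \left(304 - 96\right)} = \frac{1}{27 + 208} = \frac{1}{235}$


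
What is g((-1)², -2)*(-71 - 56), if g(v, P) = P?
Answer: 254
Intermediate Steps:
g((-1)², -2)*(-71 - 56) = -2*(-71 - 56) = -2*(-127) = 254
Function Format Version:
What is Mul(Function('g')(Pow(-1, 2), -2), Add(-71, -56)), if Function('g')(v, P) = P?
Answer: 254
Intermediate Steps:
Mul(Function('g')(Pow(-1, 2), -2), Add(-71, -56)) = Mul(-2, Add(-71, -56)) = Mul(-2, -127) = 254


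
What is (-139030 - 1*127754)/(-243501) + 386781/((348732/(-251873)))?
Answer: -2635744344059825/9435176748 ≈ -2.7935e+5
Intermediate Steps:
(-139030 - 1*127754)/(-243501) + 386781/((348732/(-251873))) = (-139030 - 127754)*(-1/243501) + 386781/((348732*(-1/251873))) = -266784*(-1/243501) + 386781/(-348732/251873) = 88928/81167 + 386781*(-251873/348732) = 88928/81167 - 32473230271/116244 = -2635744344059825/9435176748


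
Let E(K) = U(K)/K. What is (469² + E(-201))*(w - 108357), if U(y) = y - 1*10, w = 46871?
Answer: -2718441904792/201 ≈ -1.3525e+10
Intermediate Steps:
U(y) = -10 + y (U(y) = y - 10 = -10 + y)
E(K) = (-10 + K)/K
(469² + E(-201))*(w - 108357) = (469² + (-10 - 201)/(-201))*(46871 - 108357) = (219961 - 1/201*(-211))*(-61486) = (219961 + 211/201)*(-61486) = (44212372/201)*(-61486) = -2718441904792/201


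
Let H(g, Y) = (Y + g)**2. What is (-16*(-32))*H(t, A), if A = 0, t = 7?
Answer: 25088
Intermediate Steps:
(-16*(-32))*H(t, A) = (-16*(-32))*(0 + 7)**2 = 512*7**2 = 512*49 = 25088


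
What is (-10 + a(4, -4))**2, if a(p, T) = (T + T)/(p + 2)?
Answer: 1156/9 ≈ 128.44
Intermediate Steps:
a(p, T) = 2*T/(2 + p) (a(p, T) = (2*T)/(2 + p) = 2*T/(2 + p))
(-10 + a(4, -4))**2 = (-10 + 2*(-4)/(2 + 4))**2 = (-10 + 2*(-4)/6)**2 = (-10 + 2*(-4)*(1/6))**2 = (-10 - 4/3)**2 = (-34/3)**2 = 1156/9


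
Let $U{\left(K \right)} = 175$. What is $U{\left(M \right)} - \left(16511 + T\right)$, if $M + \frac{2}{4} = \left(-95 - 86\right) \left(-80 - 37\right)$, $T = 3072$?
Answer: $-19408$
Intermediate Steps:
$M = \frac{42353}{2}$ ($M = - \frac{1}{2} + \left(-95 - 86\right) \left(-80 - 37\right) = - \frac{1}{2} - -21177 = - \frac{1}{2} + 21177 = \frac{42353}{2} \approx 21177.0$)
$U{\left(M \right)} - \left(16511 + T\right) = 175 - \left(16511 + 3072\right) = 175 - 19583 = -19408$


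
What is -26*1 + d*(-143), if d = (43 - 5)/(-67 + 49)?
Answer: 2483/9 ≈ 275.89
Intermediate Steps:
d = -19/9 (d = 38/(-18) = 38*(-1/18) = -19/9 ≈ -2.1111)
-26*1 + d*(-143) = -26*1 - 19/9*(-143) = -26 + 2717/9 = 2483/9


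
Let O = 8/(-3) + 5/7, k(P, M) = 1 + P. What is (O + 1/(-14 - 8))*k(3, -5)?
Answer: -1846/231 ≈ -7.9913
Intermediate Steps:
O = -41/21 (O = 8*(-⅓) + 5*(⅐) = -8/3 + 5/7 = -41/21 ≈ -1.9524)
(O + 1/(-14 - 8))*k(3, -5) = (-41/21 + 1/(-14 - 8))*(1 + 3) = (-41/21 + 1/(-22))*4 = (-41/21 - 1/22)*4 = -923/462*4 = -1846/231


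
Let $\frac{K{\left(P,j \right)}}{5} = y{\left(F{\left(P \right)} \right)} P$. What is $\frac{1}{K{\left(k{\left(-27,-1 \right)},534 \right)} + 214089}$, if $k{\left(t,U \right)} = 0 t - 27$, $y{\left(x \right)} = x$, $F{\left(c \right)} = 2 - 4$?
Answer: $\frac{1}{214359} \approx 4.6651 \cdot 10^{-6}$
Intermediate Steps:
$F{\left(c \right)} = -2$ ($F{\left(c \right)} = 2 - 4 = -2$)
$k{\left(t,U \right)} = -27$ ($k{\left(t,U \right)} = 0 - 27 = -27$)
$K{\left(P,j \right)} = - 10 P$ ($K{\left(P,j \right)} = 5 \left(- 2 P\right) = - 10 P$)
$\frac{1}{K{\left(k{\left(-27,-1 \right)},534 \right)} + 214089} = \frac{1}{\left(-10\right) \left(-27\right) + 214089} = \frac{1}{270 + 214089} = \frac{1}{214359}$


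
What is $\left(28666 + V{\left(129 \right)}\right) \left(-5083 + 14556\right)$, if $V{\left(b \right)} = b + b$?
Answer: $273997052$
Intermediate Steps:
$V{\left(b \right)} = 2 b$
$\left(28666 + V{\left(129 \right)}\right) \left(-5083 + 14556\right) = \left(28666 + 2 \cdot 129\right) \left(-5083 + 14556\right) = \left(28666 + 258\right) 9473 = 28924 \cdot 9473 = 273997052$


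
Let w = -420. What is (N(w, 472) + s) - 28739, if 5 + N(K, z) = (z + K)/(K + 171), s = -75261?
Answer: -25897297/249 ≈ -1.0401e+5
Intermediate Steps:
N(K, z) = -5 + (K + z)/(171 + K) (N(K, z) = -5 + (z + K)/(K + 171) = -5 + (K + z)/(171 + K))
(N(w, 472) + s) - 28739 = ((-855 + 472 - 4*(-420))/(171 - 420) - 75261) - 28739 = ((-855 + 472 + 1680)/(-249) - 75261) - 28739 = (-1/249*1297 - 75261) - 28739 = (-1297/249 - 75261) - 28739 = -18741286/249 - 28739 = -25897297/249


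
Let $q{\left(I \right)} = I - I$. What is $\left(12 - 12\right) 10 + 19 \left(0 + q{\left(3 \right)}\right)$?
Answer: $0$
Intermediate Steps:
$q{\left(I \right)} = 0$
$\left(12 - 12\right) 10 + 19 \left(0 + q{\left(3 \right)}\right) = \left(12 - 12\right) 10 + 19 \left(0 + 0\right) = 0 \cdot 10 + 19 \cdot 0 = 0 + 0 = 0$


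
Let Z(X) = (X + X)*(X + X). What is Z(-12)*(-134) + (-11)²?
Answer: -77063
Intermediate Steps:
Z(X) = 4*X² (Z(X) = (2*X)*(2*X) = 4*X²)
Z(-12)*(-134) + (-11)² = (4*(-12)²)*(-134) + (-11)² = (4*144)*(-134) + 121 = 576*(-134) + 121 = -77184 + 121 = -77063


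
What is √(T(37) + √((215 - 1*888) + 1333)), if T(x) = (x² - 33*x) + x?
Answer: √(185 + 2*√165) ≈ 14.515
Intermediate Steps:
T(x) = x² - 32*x
√(T(37) + √((215 - 1*888) + 1333)) = √(37*(-32 + 37) + √((215 - 1*888) + 1333)) = √(37*5 + √((215 - 888) + 1333)) = √(185 + √(-673 + 1333)) = √(185 + √660) = √(185 + 2*√165)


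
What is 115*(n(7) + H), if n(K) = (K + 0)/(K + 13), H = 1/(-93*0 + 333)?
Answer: 54073/1332 ≈ 40.595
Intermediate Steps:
H = 1/333 (H = 1/(0 + 333) = 1/333 ≈ 0.0030030)
n(K) = K/(13 + K)
115*(n(7) + H) = 115*(7/(13 + 7) + 1/333) = 115*(7/20 + 1/333) = 115*(2351/6660) = 54073/1332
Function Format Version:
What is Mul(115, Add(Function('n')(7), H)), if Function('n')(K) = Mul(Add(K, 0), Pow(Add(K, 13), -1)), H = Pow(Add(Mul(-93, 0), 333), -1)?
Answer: Rational(54073, 1332) ≈ 40.595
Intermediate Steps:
H = Rational(1, 333) (H = Pow(Add(0, 333), -1) = Pow(333, -1) = Rational(1, 333) ≈ 0.0030030)
Function('n')(K) = Mul(K, Pow(Add(13, K), -1))
Mul(115, Add(Function('n')(7), H)) = Mul(115, Add(Mul(7, Pow(Add(13, 7), -1)), Rational(1, 333))) = Mul(115, Add(Mul(7, Pow(20, -1)), Rational(1, 333))) = Mul(115, Add(Mul(7, Rational(1, 20)), Rational(1, 333))) = Mul(115, Add(Rational(7, 20), Rational(1, 333))) = Mul(115, Rational(2351, 6660)) = Rational(54073, 1332)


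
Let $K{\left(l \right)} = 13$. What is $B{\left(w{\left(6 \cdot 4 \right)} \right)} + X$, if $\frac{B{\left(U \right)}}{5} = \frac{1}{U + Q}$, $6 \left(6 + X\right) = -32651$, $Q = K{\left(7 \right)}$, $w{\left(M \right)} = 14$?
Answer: $- \frac{294173}{54} \approx -5447.6$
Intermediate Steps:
$Q = 13$
$X = - \frac{32687}{6}$ ($X = -6 + \frac{1}{6} \left(-32651\right) = -6 - \frac{32651}{6} = - \frac{32687}{6} \approx -5447.8$)
$B{\left(U \right)} = \frac{5}{13 + U}$ ($B{\left(U \right)} = \frac{5}{U + 13} = \frac{5}{13 + U}$)
$B{\left(w{\left(6 \cdot 4 \right)} \right)} + X = \frac{5}{13 + 14} - \frac{32687}{6} = \frac{5}{27} - \frac{32687}{6} = - \frac{294173}{54}$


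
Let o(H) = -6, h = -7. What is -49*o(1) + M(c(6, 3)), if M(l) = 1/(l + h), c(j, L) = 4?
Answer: 881/3 ≈ 293.67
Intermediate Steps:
M(l) = 1/(-7 + l) (M(l) = 1/(l - 7) = 1/(-7 + l))
-49*o(1) + M(c(6, 3)) = -49*(-6) + 1/(-7 + 4) = 294 + 1/(-3) = 294 - ⅓ = 881/3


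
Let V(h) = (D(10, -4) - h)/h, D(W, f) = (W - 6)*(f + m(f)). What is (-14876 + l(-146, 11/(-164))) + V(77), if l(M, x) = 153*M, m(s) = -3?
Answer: -409369/11 ≈ -37215.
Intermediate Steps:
D(W, f) = (-6 + W)*(-3 + f) (D(W, f) = (W - 6)*(f - 3) = (-6 + W)*(-3 + f))
V(h) = (-28 - h)/h (V(h) = ((18 - 6*(-4) - 3*10 + 10*(-4)) - h)/h = ((18 + 24 - 30 - 40) - h)/h = (-28 - h)/h)
(-14876 + l(-146, 11/(-164))) + V(77) = (-14876 + 153*(-146)) + (-28 - 1*77)/77 = (-14876 - 22338) + (-28 - 77)/77 = -37214 + (1/77)*(-105) = -37214 - 15/11 = -409369/11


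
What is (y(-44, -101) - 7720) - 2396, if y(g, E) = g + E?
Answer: -10261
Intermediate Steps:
y(g, E) = E + g
(y(-44, -101) - 7720) - 2396 = ((-101 - 44) - 7720) - 2396 = (-145 - 7720) - 2396 = -7865 - 2396 = -10261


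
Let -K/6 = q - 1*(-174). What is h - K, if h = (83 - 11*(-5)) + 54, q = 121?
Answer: 1962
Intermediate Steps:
K = -1770 (K = -6*(121 - 1*(-174)) = -6*(121 + 174) = -6*295 = -1770)
h = 192 (h = (83 + 55) + 54 = 138 + 54 = 192)
h - K = 192 - 1*(-1770) = 192 + 1770 = 1962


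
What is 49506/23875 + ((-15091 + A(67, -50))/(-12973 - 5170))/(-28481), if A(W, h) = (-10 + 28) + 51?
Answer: 25580915492948/12336947444125 ≈ 2.0735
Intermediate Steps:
A(W, h) = 69 (A(W, h) = 18 + 51 = 69)
49506/23875 + ((-15091 + A(67, -50))/(-12973 - 5170))/(-28481) = 49506/23875 + ((-15091 + 69)/(-12973 - 5170))/(-28481) = 49506*(1/23875) - 15022/(-18143)*(-1/28481) = 49506/23875 - 15022*(-1/18143)*(-1/28481) = 49506/23875 + (15022/18143)*(-1/28481) = 49506/23875 - 15022/516730783 = 25580915492948/12336947444125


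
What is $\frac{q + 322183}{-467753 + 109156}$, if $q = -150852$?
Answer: $- \frac{171331}{358597} \approx -0.47778$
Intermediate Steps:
$\frac{q + 322183}{-467753 + 109156} = \frac{-150852 + 322183}{-467753 + 109156} = \frac{171331}{-358597} = 171331 \left(- \frac{1}{358597}\right) = - \frac{171331}{358597}$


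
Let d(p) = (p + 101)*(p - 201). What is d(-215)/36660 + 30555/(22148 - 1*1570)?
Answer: 13436137/4835830 ≈ 2.7785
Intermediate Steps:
d(p) = (-201 + p)*(101 + p) (d(p) = (101 + p)*(-201 + p) = (-201 + p)*(101 + p))
d(-215)/36660 + 30555/(22148 - 1*1570) = (-20301 + (-215)² - 100*(-215))/36660 + 30555/(22148 - 1*1570) = (-20301 + 46225 + 21500)*(1/36660) + 30555/(22148 - 1570) = 47424*(1/36660) + 30555/20578 = 304/235 + 30555*(1/20578) = 304/235 + 30555/20578 = 13436137/4835830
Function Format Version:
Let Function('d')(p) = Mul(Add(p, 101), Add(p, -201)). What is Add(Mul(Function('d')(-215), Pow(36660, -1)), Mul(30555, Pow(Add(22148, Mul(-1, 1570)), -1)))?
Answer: Rational(13436137, 4835830) ≈ 2.7785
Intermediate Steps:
Function('d')(p) = Mul(Add(-201, p), Add(101, p)) (Function('d')(p) = Mul(Add(101, p), Add(-201, p)) = Mul(Add(-201, p), Add(101, p)))
Add(Mul(Function('d')(-215), Pow(36660, -1)), Mul(30555, Pow(Add(22148, Mul(-1, 1570)), -1))) = Add(Mul(Add(-20301, Pow(-215, 2), Mul(-100, -215)), Pow(36660, -1)), Mul(30555, Pow(Add(22148, Mul(-1, 1570)), -1))) = Add(Mul(Add(-20301, 46225, 21500), Rational(1, 36660)), Mul(30555, Pow(Add(22148, -1570), -1))) = Add(Mul(47424, Rational(1, 36660)), Mul(30555, Pow(20578, -1))) = Add(Rational(304, 235), Mul(30555, Rational(1, 20578))) = Add(Rational(304, 235), Rational(30555, 20578)) = Rational(13436137, 4835830)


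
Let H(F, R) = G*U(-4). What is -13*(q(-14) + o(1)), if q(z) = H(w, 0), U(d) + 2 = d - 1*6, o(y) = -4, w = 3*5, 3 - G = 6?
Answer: -416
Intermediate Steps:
G = -3 (G = 3 - 1*6 = 3 - 6 = -3)
w = 15
U(d) = -8 + d (U(d) = -2 + (d - 1*6) = -2 + (d - 6) = -2 + (-6 + d) = -8 + d)
H(F, R) = 36 (H(F, R) = -3*(-8 - 4) = -3*(-12) = 36)
q(z) = 36
-13*(q(-14) + o(1)) = -13*(36 - 4) = -13*32 = -416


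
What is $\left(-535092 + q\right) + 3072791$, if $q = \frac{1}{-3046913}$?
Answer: $\frac{7732148073186}{3046913} \approx 2.5377 \cdot 10^{6}$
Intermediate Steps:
$q = - \frac{1}{3046913} \approx -3.282 \cdot 10^{-7}$
$\left(-535092 + q\right) + 3072791 = \left(-535092 - \frac{1}{3046913}\right) + 3072791 = - \frac{1630378770997}{3046913} + 3072791 = \frac{7732148073186}{3046913}$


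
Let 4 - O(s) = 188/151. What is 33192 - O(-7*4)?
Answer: 5011576/151 ≈ 33189.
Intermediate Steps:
O(s) = 416/151 (O(s) = 4 - 188/151 = 416/151)
33192 - O(-7*4) = 33192 - 1*416/151 = 33192 - 416/151 = 5011576/151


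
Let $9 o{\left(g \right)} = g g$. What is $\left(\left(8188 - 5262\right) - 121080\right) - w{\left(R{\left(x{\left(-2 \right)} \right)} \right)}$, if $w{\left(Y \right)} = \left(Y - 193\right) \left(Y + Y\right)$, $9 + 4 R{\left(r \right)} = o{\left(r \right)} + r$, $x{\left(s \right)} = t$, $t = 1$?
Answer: $- \frac{77062141}{648} \approx -1.1892 \cdot 10^{5}$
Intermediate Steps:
$o{\left(g \right)} = \frac{g^{2}}{9}$ ($o{\left(g \right)} = \frac{g g}{9} = \frac{g^{2}}{9}$)
$x{\left(s \right)} = 1$
$R{\left(r \right)} = - \frac{9}{4} + \frac{r}{4} + \frac{r^{2}}{36}$ ($R{\left(r \right)} = - \frac{9}{4} + \frac{\frac{r^{2}}{9} + r}{4} = - \frac{9}{4} + \frac{r + \frac{r^{2}}{9}}{4} = - \frac{9}{4} + \left(\frac{r}{4} + \frac{r^{2}}{36}\right) = - \frac{9}{4} + \frac{r}{4} + \frac{r^{2}}{36}$)
$w{\left(Y \right)} = 2 Y \left(-193 + Y\right)$ ($w{\left(Y \right)} = \left(-193 + Y\right) 2 Y = 2 Y \left(-193 + Y\right)$)
$\left(\left(8188 - 5262\right) - 121080\right) - w{\left(R{\left(x{\left(-2 \right)} \right)} \right)} = \left(\left(8188 - 5262\right) - 121080\right) - 2 \left(- \frac{9}{4} + \frac{1}{4} \cdot 1 + \frac{1^{2}}{36}\right) \left(-193 + \left(- \frac{9}{4} + \frac{1}{4} \cdot 1 + \frac{1^{2}}{36}\right)\right) = \left(2926 - 121080\right) - 2 \left(- \frac{9}{4} + \frac{1}{4} + \frac{1}{36} \cdot 1\right) \left(-193 + \left(- \frac{9}{4} + \frac{1}{4} + \frac{1}{36} \cdot 1\right)\right) = -118154 - 2 \left(- \frac{9}{4} + \frac{1}{4} + \frac{1}{36}\right) \left(-193 + \left(- \frac{9}{4} + \frac{1}{4} + \frac{1}{36}\right)\right) = -118154 - 2 \left(- \frac{71}{36}\right) \left(-193 - \frac{71}{36}\right) = -118154 - 2 \left(- \frac{71}{36}\right) \left(- \frac{7019}{36}\right) = -118154 - \frac{498349}{648} = - \frac{77062141}{648}$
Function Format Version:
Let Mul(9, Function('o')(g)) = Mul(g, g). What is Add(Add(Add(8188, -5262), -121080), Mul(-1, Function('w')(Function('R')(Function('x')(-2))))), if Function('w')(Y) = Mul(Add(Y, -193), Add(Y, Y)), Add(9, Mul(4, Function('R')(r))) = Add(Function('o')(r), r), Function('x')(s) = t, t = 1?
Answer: Rational(-77062141, 648) ≈ -1.1892e+5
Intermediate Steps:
Function('o')(g) = Mul(Rational(1, 9), Pow(g, 2)) (Function('o')(g) = Mul(Rational(1, 9), Mul(g, g)) = Mul(Rational(1, 9), Pow(g, 2)))
Function('x')(s) = 1
Function('R')(r) = Add(Rational(-9, 4), Mul(Rational(1, 4), r), Mul(Rational(1, 36), Pow(r, 2))) (Function('R')(r) = Add(Rational(-9, 4), Mul(Rational(1, 4), Add(Mul(Rational(1, 9), Pow(r, 2)), r))) = Add(Rational(-9, 4), Mul(Rational(1, 4), Add(r, Mul(Rational(1, 9), Pow(r, 2))))) = Add(Rational(-9, 4), Add(Mul(Rational(1, 4), r), Mul(Rational(1, 36), Pow(r, 2)))) = Add(Rational(-9, 4), Mul(Rational(1, 4), r), Mul(Rational(1, 36), Pow(r, 2))))
Function('w')(Y) = Mul(2, Y, Add(-193, Y)) (Function('w')(Y) = Mul(Add(-193, Y), Mul(2, Y)) = Mul(2, Y, Add(-193, Y)))
Add(Add(Add(8188, -5262), -121080), Mul(-1, Function('w')(Function('R')(Function('x')(-2))))) = Add(Add(Add(8188, -5262), -121080), Mul(-1, Mul(2, Add(Rational(-9, 4), Mul(Rational(1, 4), 1), Mul(Rational(1, 36), Pow(1, 2))), Add(-193, Add(Rational(-9, 4), Mul(Rational(1, 4), 1), Mul(Rational(1, 36), Pow(1, 2))))))) = Add(Add(2926, -121080), Mul(-1, Mul(2, Add(Rational(-9, 4), Rational(1, 4), Mul(Rational(1, 36), 1)), Add(-193, Add(Rational(-9, 4), Rational(1, 4), Mul(Rational(1, 36), 1)))))) = Add(-118154, Mul(-1, Mul(2, Add(Rational(-9, 4), Rational(1, 4), Rational(1, 36)), Add(-193, Add(Rational(-9, 4), Rational(1, 4), Rational(1, 36)))))) = Add(-118154, Mul(-1, Mul(2, Rational(-71, 36), Add(-193, Rational(-71, 36))))) = Add(-118154, Mul(-1, Mul(2, Rational(-71, 36), Rational(-7019, 36)))) = Add(-118154, Mul(-1, Rational(498349, 648))) = Add(-118154, Rational(-498349, 648)) = Rational(-77062141, 648)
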